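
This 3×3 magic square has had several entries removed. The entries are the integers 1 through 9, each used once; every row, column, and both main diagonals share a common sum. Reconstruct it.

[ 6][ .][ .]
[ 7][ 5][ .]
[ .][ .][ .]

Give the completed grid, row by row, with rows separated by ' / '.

The entries are 1 through 9, which sum to 45, so each line sums to 45/3 = 15.
Row 2: 7 + 5 + ? = 15, so (2,3) = 3.
From column 1, 15 − (6 + 7) gives (3,1) = 2.
From main diagonal, 15 − (6 + 5) gives (3,3) = 4.
From anti-diagonal, 15 − (5 + 2) gives (1,3) = 8.
Row 1 needs 15; the known cells sum to 14, so (1,2) = 1.
Row 3 needs 15; the known cells sum to 6, so (3,2) = 9.

6 1 8 / 7 5 3 / 2 9 4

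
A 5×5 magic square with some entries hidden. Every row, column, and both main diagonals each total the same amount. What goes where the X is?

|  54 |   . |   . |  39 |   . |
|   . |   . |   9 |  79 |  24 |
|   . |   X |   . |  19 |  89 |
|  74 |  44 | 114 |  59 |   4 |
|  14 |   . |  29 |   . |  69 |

Row 4 is complete and sums to 295; that is the magic constant.
Using column 4: 39 + 79 + 19 + 59 + ? → (5,4) = 295 − 196 = 99.
The remaining cell in column 5 is (1,5) = 295 − 186 = 109.
Anti-diagonal needs 295; the known cells sum to 246, so (3,3) = 49.
Using row 5: 14 + 29 + 99 + 69 + ? → (5,2) = 295 − 211 = 84.
Using column 3: 9 + 49 + 114 + 29 + ? → (1,3) = 295 − 201 = 94.
The remaining cell in main diagonal is (2,2) = 295 − 231 = 64.
Using row 1: 54 + 94 + 39 + 109 + ? → (1,2) = 295 − 296 = -1.
Using row 2: 64 + 9 + 79 + 24 + ? → (2,1) = 295 − 176 = 119.
The remaining cell in column 1 is (3,1) = 295 − 261 = 34.
Using column 2: -1 + 64 + 44 + 84 + ? → (3,2) = 295 − 191 = 104.

104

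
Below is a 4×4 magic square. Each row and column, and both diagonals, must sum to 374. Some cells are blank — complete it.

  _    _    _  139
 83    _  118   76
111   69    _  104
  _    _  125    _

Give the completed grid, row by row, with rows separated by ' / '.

132 62 41 139 / 83 97 118 76 / 111 69 90 104 / 48 146 125 55

Row 2: 83 + 118 + 76 + ? = 374, so (2,2) = 97.
Row 3: 111 + 69 + 104 + ? = 374, so (3,3) = 90.
Column 3: 118 + 90 + 125 + ? = 374, so (1,3) = 41.
Using column 4: 139 + 76 + 104 + ? → (4,4) = 374 − 319 = 55.
Using main diagonal: 97 + 90 + 55 + ? → (1,1) = 374 − 242 = 132.
Anti-diagonal must total 374; the given cells sum to 326, so (4,1) = 48.
Row 1 needs 374; the known cells sum to 312, so (1,2) = 62.
Using row 4: 48 + 125 + 55 + ? → (4,2) = 374 − 228 = 146.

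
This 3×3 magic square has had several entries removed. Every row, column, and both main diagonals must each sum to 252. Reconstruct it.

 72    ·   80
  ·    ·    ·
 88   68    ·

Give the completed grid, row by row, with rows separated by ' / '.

The remaining cell in row 1 is (1,2) = 252 − 152 = 100.
Row 3 must total 252; the given cells sum to 156, so (3,3) = 96.
The remaining cell in column 1 is (2,1) = 252 − 160 = 92.
Column 2 needs 252; the known cells sum to 168, so (2,2) = 84.
Using column 3: 80 + 96 + ? → (2,3) = 252 − 176 = 76.

72 100 80 / 92 84 76 / 88 68 96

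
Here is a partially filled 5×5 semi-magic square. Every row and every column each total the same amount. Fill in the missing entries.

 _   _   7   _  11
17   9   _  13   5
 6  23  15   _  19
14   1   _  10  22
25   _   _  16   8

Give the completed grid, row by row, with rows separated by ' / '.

Column 5 is already complete: 11 + 5 + 19 + 22 + 8 = 65, so that is the magic constant.
From row 2, 65 − (17 + 9 + 13 + 5) gives (2,3) = 21.
The remaining cell in row 3 is (3,4) = 65 − 63 = 2.
Row 4 must total 65; the given cells sum to 47, so (4,3) = 18.
From column 1, 65 − (17 + 6 + 14 + 25) gives (1,1) = 3.
From column 3, 65 − (7 + 21 + 15 + 18) gives (5,3) = 4.
Column 4 needs 65; the known cells sum to 41, so (1,4) = 24.
Using row 1: 3 + 7 + 24 + 11 + ? → (1,2) = 65 − 45 = 20.
Row 5: 25 + 4 + 16 + 8 + ? = 65, so (5,2) = 12.

3 20 7 24 11 / 17 9 21 13 5 / 6 23 15 2 19 / 14 1 18 10 22 / 25 12 4 16 8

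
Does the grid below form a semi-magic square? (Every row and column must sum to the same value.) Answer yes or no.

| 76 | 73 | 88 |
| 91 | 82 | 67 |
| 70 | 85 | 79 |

No — row 1 sums to 237 but column 3 sums to 234.

Row 1: 76 + 73 + 88 = 237.
Row 2: 91 + 82 + 67 = 240.
Row 3: 70 + 85 + 79 = 234.
Column 1: 76 + 91 + 70 = 237.
Column 2: 73 + 82 + 85 = 240.
Column 3: 88 + 67 + 79 = 234.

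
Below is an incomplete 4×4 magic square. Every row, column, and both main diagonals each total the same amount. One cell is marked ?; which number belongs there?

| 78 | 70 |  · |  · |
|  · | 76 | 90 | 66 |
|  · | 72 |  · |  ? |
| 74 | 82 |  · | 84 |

86

Column 2 is complete and sums to 300; that is the magic constant.
Row 2 must total 300; the given cells sum to 232, so (2,1) = 68.
Row 4: 74 + 82 + 84 + ? = 300, so (4,3) = 60.
Column 1 needs 300; the known cells sum to 220, so (3,1) = 80.
Main diagonal must total 300; the given cells sum to 238, so (3,3) = 62.
Anti-diagonal: 90 + 72 + 74 + ? = 300, so (1,4) = 64.
From row 1, 300 − (78 + 70 + 64) gives (1,3) = 88.
Using row 3: 80 + 72 + 62 + ? → (3,4) = 300 − 214 = 86.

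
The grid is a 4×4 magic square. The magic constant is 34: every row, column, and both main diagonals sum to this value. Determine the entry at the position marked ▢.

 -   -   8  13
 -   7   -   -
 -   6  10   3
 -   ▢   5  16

9

Row 3 must total 34; the given cells sum to 19, so (3,1) = 15.
From column 3, 34 − (8 + 10 + 5) gives (2,3) = 11.
From column 4, 34 − (13 + 3 + 16) gives (2,4) = 2.
Main diagonal needs 34; the known cells sum to 33, so (1,1) = 1.
The remaining cell in anti-diagonal is (4,1) = 34 − 30 = 4.
Row 1 needs 34; the known cells sum to 22, so (1,2) = 12.
Row 2 needs 34; the known cells sum to 20, so (2,1) = 14.
Using row 4: 4 + 5 + 16 + ? → (4,2) = 34 − 25 = 9.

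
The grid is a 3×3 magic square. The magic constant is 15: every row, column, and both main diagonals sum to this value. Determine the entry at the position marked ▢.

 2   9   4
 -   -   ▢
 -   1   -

From column 2, 15 − (9 + 1) gives (2,2) = 5.
Main diagonal must total 15; the given cells sum to 7, so (3,3) = 8.
The remaining cell in anti-diagonal is (3,1) = 15 − 9 = 6.
Column 1: 2 + 6 + ? = 15, so (2,1) = 7.
Column 3 must total 15; the given cells sum to 12, so (2,3) = 3.

3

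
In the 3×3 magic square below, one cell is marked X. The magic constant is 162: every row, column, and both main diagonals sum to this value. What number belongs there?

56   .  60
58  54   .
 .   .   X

Row 1: 56 + 60 + ? = 162, so (1,2) = 46.
Row 2: 58 + 54 + ? = 162, so (2,3) = 50.
Column 1 needs 162; the known cells sum to 114, so (3,1) = 48.
The remaining cell in column 2 is (3,2) = 162 − 100 = 62.
Column 3 must total 162; the given cells sum to 110, so (3,3) = 52.

52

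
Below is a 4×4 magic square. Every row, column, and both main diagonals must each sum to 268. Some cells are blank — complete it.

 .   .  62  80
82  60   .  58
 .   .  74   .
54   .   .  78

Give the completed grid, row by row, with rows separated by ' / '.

From row 2, 268 − (82 + 60 + 58) gives (2,3) = 68.
Column 3: 62 + 68 + 74 + ? = 268, so (4,3) = 64.
Column 4: 80 + 58 + 78 + ? = 268, so (3,4) = 52.
From main diagonal, 268 − (60 + 74 + 78) gives (1,1) = 56.
The remaining cell in anti-diagonal is (3,2) = 268 − 202 = 66.
The remaining cell in row 1 is (1,2) = 268 − 198 = 70.
Row 3 must total 268; the given cells sum to 192, so (3,1) = 76.
From row 4, 268 − (54 + 64 + 78) gives (4,2) = 72.

56 70 62 80 / 82 60 68 58 / 76 66 74 52 / 54 72 64 78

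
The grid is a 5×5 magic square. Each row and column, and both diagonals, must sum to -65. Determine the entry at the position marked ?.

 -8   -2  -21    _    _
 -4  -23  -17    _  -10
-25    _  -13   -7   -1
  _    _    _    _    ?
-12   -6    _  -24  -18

From row 2, -65 − (-4 + (-23) + (-17) + (-10)) gives (2,4) = -11.
Row 3 must total -65; the given cells sum to -46, so (3,2) = -19.
The remaining cell in row 5 is (5,3) = -65 − (-60) = -5.
Column 1: -8 + (-4) + (-25) + (-12) + ? = -65, so (4,1) = -16.
Column 2 needs -65; the known cells sum to -50, so (4,2) = -15.
From column 3, -65 − (-21 + (-17) + (-13) + (-5)) gives (4,3) = -9.
From main diagonal, -65 − (-8 + (-23) + (-13) + (-18)) gives (4,4) = -3.
Anti-diagonal must total -65; the given cells sum to -51, so (1,5) = -14.
Row 1: -8 + (-2) + (-21) + (-14) + ? = -65, so (1,4) = -20.
From row 4, -65 − (-16 + (-15) + (-9) + (-3)) gives (4,5) = -22.

-22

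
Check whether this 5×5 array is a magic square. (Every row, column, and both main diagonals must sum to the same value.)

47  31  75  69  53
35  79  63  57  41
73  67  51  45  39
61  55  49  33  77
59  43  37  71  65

Yes

Row 1: 47 + 31 + 75 + 69 + 53 = 275.
Row 2: 35 + 79 + 63 + 57 + 41 = 275.
Row 3: 73 + 67 + 51 + 45 + 39 = 275.
Row 4: 61 + 55 + 49 + 33 + 77 = 275.
Row 5: 59 + 43 + 37 + 71 + 65 = 275.
Column 1: 47 + 35 + 73 + 61 + 59 = 275.
Column 2: 31 + 79 + 67 + 55 + 43 = 275.
Column 3: 75 + 63 + 51 + 49 + 37 = 275.
Column 4: 69 + 57 + 45 + 33 + 71 = 275.
Column 5: 53 + 41 + 39 + 77 + 65 = 275.
Main diagonal: 47 + 79 + 51 + 33 + 65 = 275.
Anti-diagonal: 53 + 57 + 51 + 55 + 59 = 275.
All lines sum to 275.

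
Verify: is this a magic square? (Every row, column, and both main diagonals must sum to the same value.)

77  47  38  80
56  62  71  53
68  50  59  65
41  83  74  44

Row 1: 77 + 47 + 38 + 80 = 242.
Row 2: 56 + 62 + 71 + 53 = 242.
Row 3: 68 + 50 + 59 + 65 = 242.
Row 4: 41 + 83 + 74 + 44 = 242.
Column 1: 77 + 56 + 68 + 41 = 242.
Column 2: 47 + 62 + 50 + 83 = 242.
Column 3: 38 + 71 + 59 + 74 = 242.
Column 4: 80 + 53 + 65 + 44 = 242.
Main diagonal: 77 + 62 + 59 + 44 = 242.
Anti-diagonal: 80 + 71 + 50 + 41 = 242.
All lines sum to 242.

Yes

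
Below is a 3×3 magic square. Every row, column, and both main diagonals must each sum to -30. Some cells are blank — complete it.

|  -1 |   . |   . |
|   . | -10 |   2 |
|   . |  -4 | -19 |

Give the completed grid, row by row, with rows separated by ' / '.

From row 2, -30 − (-10 + 2) gives (2,1) = -22.
Row 3 must total -30; the given cells sum to -23, so (3,1) = -7.
The remaining cell in column 2 is (1,2) = -30 − (-14) = -16.
Column 3 needs -30; the known cells sum to -17, so (1,3) = -13.

-1 -16 -13 / -22 -10 2 / -7 -4 -19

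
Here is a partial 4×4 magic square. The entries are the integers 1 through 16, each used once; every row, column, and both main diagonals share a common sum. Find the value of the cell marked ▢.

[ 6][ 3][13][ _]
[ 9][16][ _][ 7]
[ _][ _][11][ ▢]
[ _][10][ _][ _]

14

The entries are 1 through 16, which sum to 136, so each line sums to 136/4 = 34.
Row 1 must total 34; the given cells sum to 22, so (1,4) = 12.
The remaining cell in row 2 is (2,3) = 34 − 32 = 2.
From column 2, 34 − (3 + 16 + 10) gives (3,2) = 5.
From column 3, 34 − (13 + 2 + 11) gives (4,3) = 8.
From main diagonal, 34 − (6 + 16 + 11) gives (4,4) = 1.
Using anti-diagonal: 12 + 2 + 5 + ? → (4,1) = 34 − 19 = 15.
Column 1 must total 34; the given cells sum to 30, so (3,1) = 4.
Using column 4: 12 + 7 + 1 + ? → (3,4) = 34 − 20 = 14.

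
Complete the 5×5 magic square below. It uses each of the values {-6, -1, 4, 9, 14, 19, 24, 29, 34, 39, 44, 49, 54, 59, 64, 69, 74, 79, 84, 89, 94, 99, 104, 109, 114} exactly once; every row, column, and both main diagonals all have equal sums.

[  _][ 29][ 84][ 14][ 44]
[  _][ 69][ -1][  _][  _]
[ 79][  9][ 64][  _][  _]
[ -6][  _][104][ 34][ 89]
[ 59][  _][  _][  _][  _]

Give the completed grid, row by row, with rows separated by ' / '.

99 29 84 14 44 / 39 69 -1 54 109 / 79 9 64 94 24 / -6 49 104 34 89 / 59 114 19 74 4

The 25 entries sum to 1350, so each line sums to 1350/5 = 270.
Row 1 needs 270; the known cells sum to 171, so (1,1) = 99.
Row 4 needs 270; the known cells sum to 221, so (4,2) = 49.
Column 1 needs 270; the known cells sum to 231, so (2,1) = 39.
Column 2: 29 + 69 + 9 + 49 + ? = 270, so (5,2) = 114.
Column 3 needs 270; the known cells sum to 251, so (5,3) = 19.
Main diagonal: 99 + 69 + 64 + 34 + ? = 270, so (5,5) = 4.
Anti-diagonal must total 270; the given cells sum to 216, so (2,4) = 54.
Row 2: 39 + 69 + (-1) + 54 + ? = 270, so (2,5) = 109.
Row 5 must total 270; the given cells sum to 196, so (5,4) = 74.
Using column 4: 14 + 54 + 34 + 74 + ? → (3,4) = 270 − 176 = 94.
Column 5 needs 270; the known cells sum to 246, so (3,5) = 24.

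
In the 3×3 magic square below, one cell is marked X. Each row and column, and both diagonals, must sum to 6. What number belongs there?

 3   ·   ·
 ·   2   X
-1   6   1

Column 1 needs 6; the known cells sum to 2, so (2,1) = 4.
Using column 2: 2 + 6 + ? → (1,2) = 6 − 8 = -2.
Anti-diagonal: 2 + (-1) + ? = 6, so (1,3) = 5.
Row 2 must total 6; the given cells sum to 6, so (2,3) = 0.

0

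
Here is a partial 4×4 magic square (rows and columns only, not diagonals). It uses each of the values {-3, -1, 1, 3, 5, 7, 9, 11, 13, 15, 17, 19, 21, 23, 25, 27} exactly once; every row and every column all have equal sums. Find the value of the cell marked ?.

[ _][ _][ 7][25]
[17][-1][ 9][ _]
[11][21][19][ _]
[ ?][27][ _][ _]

5

The 16 entries sum to 192, so each line sums to 192/4 = 48.
Row 2 must total 48; the given cells sum to 25, so (2,4) = 23.
From row 3, 48 − (11 + 21 + 19) gives (3,4) = -3.
Using column 2: -1 + 21 + 27 + ? → (1,2) = 48 − 47 = 1.
Column 3 must total 48; the given cells sum to 35, so (4,3) = 13.
Using column 4: 25 + 23 + (-3) + ? → (4,4) = 48 − 45 = 3.
Row 1 needs 48; the known cells sum to 33, so (1,1) = 15.
Row 4: 27 + 13 + 3 + ? = 48, so (4,1) = 5.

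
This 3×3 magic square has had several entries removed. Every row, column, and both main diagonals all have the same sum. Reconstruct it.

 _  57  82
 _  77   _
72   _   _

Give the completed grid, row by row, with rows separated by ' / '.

92 57 82 / 67 77 87 / 72 97 62

Anti-diagonal is already complete: 82 + 77 + 72 = 231, so that is the magic constant.
Using row 1: 57 + 82 + ? → (1,1) = 231 − 139 = 92.
Column 1 needs 231; the known cells sum to 164, so (2,1) = 67.
Column 2: 57 + 77 + ? = 231, so (3,2) = 97.
Main diagonal must total 231; the given cells sum to 169, so (3,3) = 62.
The remaining cell in row 2 is (2,3) = 231 − 144 = 87.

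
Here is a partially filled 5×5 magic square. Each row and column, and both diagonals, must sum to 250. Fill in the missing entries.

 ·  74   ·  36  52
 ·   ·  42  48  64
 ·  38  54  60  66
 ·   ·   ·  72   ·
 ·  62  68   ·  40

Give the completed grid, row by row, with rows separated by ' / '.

Row 3 must total 250; the given cells sum to 218, so (3,1) = 32.
Column 4: 36 + 48 + 60 + 72 + ? = 250, so (5,4) = 34.
Column 5: 52 + 64 + 66 + 40 + ? = 250, so (4,5) = 28.
Row 5 needs 250; the known cells sum to 204, so (5,1) = 46.
From anti-diagonal, 250 − (52 + 48 + 54 + 46) gives (4,2) = 50.
Column 2 must total 250; the given cells sum to 224, so (2,2) = 26.
Main diagonal must total 250; the given cells sum to 192, so (1,1) = 58.
From row 1, 250 − (58 + 74 + 36 + 52) gives (1,3) = 30.
Row 2 must total 250; the given cells sum to 180, so (2,1) = 70.
The remaining cell in column 1 is (4,1) = 250 − 206 = 44.
Using column 3: 30 + 42 + 54 + 68 + ? → (4,3) = 250 − 194 = 56.

58 74 30 36 52 / 70 26 42 48 64 / 32 38 54 60 66 / 44 50 56 72 28 / 46 62 68 34 40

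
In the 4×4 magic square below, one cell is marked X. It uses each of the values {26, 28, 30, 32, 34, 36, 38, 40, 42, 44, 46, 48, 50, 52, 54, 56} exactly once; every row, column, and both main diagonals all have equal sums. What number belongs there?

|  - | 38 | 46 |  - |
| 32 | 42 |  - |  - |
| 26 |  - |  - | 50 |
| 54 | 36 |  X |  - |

The 16 entries sum to 656, so each line sums to 656/4 = 164.
From column 1, 164 − (32 + 26 + 54) gives (1,1) = 52.
Column 2 needs 164; the known cells sum to 116, so (3,2) = 48.
The remaining cell in row 1 is (1,4) = 164 − 136 = 28.
Using row 3: 26 + 48 + 50 + ? → (3,3) = 164 − 124 = 40.
Main diagonal must total 164; the given cells sum to 134, so (4,4) = 30.
Anti-diagonal needs 164; the known cells sum to 130, so (2,3) = 34.
Using row 2: 32 + 42 + 34 + ? → (2,4) = 164 − 108 = 56.
Using row 4: 54 + 36 + 30 + ? → (4,3) = 164 − 120 = 44.

44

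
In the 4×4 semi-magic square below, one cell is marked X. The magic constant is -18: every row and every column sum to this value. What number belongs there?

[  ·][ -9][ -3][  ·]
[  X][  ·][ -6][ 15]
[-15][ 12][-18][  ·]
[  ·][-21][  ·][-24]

-27

The remaining cell in row 3 is (3,4) = -18 − (-21) = 3.
Using column 2: -9 + 12 + (-21) + ? → (2,2) = -18 − (-18) = 0.
Using column 3: -3 + (-6) + (-18) + ? → (4,3) = -18 − (-27) = 9.
From column 4, -18 − (15 + 3 + (-24)) gives (1,4) = -12.
Row 1 must total -18; the given cells sum to -24, so (1,1) = 6.
Row 2 must total -18; the given cells sum to 9, so (2,1) = -27.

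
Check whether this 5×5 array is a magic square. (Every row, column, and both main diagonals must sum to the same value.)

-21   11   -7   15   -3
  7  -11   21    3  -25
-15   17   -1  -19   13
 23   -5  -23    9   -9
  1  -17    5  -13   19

Yes

Row 1: -21 + 11 + (-7) + 15 + (-3) = -5.
Row 2: 7 + (-11) + 21 + 3 + (-25) = -5.
Row 3: -15 + 17 + (-1) + (-19) + 13 = -5.
Row 4: 23 + (-5) + (-23) + 9 + (-9) = -5.
Row 5: 1 + (-17) + 5 + (-13) + 19 = -5.
Column 1: -21 + 7 + (-15) + 23 + 1 = -5.
Column 2: 11 + (-11) + 17 + (-5) + (-17) = -5.
Column 3: -7 + 21 + (-1) + (-23) + 5 = -5.
Column 4: 15 + 3 + (-19) + 9 + (-13) = -5.
Column 5: -3 + (-25) + 13 + (-9) + 19 = -5.
Main diagonal: -21 + (-11) + (-1) + 9 + 19 = -5.
Anti-diagonal: -3 + 3 + (-1) + (-5) + 1 = -5.
All lines sum to -5.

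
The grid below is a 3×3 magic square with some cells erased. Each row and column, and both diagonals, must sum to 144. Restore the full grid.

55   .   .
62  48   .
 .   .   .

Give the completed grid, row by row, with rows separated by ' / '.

55 20 69 / 62 48 34 / 27 76 41

The remaining cell in row 2 is (2,3) = 144 − 110 = 34.
The remaining cell in column 1 is (3,1) = 144 − 117 = 27.
Main diagonal: 55 + 48 + ? = 144, so (3,3) = 41.
Anti-diagonal: 48 + 27 + ? = 144, so (1,3) = 69.
From row 1, 144 − (55 + 69) gives (1,2) = 20.
Using row 3: 27 + 41 + ? → (3,2) = 144 − 68 = 76.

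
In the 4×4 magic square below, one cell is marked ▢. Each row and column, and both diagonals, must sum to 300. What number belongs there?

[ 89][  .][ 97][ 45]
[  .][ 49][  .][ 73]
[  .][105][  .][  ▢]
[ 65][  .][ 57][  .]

The remaining cell in row 1 is (1,2) = 300 − 231 = 69.
Column 2: 69 + 49 + 105 + ? = 300, so (4,2) = 77.
The remaining cell in anti-diagonal is (2,3) = 300 − 215 = 85.
The remaining cell in row 2 is (2,1) = 300 − 207 = 93.
Row 4 needs 300; the known cells sum to 199, so (4,4) = 101.
The remaining cell in column 1 is (3,1) = 300 − 247 = 53.
Column 3: 97 + 85 + 57 + ? = 300, so (3,3) = 61.
From column 4, 300 − (45 + 73 + 101) gives (3,4) = 81.

81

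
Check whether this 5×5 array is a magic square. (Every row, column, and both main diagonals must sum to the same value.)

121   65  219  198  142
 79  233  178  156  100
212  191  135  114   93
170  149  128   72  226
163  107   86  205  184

No — row 1 sums to 745 but column 3 sums to 746.

Row 1: 121 + 65 + 219 + 198 + 142 = 745.
Row 2: 79 + 233 + 178 + 156 + 100 = 746.
Row 3: 212 + 191 + 135 + 114 + 93 = 745.
Row 4: 170 + 149 + 128 + 72 + 226 = 745.
Row 5: 163 + 107 + 86 + 205 + 184 = 745.
Column 1: 121 + 79 + 212 + 170 + 163 = 745.
Column 2: 65 + 233 + 191 + 149 + 107 = 745.
Column 3: 219 + 178 + 135 + 128 + 86 = 746.
Column 4: 198 + 156 + 114 + 72 + 205 = 745.
Column 5: 142 + 100 + 93 + 226 + 184 = 745.
Main diagonal: 121 + 233 + 135 + 72 + 184 = 745.
Anti-diagonal: 142 + 156 + 135 + 149 + 163 = 745.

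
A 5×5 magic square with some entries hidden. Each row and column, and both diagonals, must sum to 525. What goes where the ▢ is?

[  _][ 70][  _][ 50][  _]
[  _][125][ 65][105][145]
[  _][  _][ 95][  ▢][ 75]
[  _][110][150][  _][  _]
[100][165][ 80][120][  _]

160

From row 2, 525 − (125 + 65 + 105 + 145) gives (2,1) = 85.
Row 5 must total 525; the given cells sum to 465, so (5,5) = 60.
Column 2: 70 + 125 + 110 + 165 + ? = 525, so (3,2) = 55.
Column 3 must total 525; the given cells sum to 390, so (1,3) = 135.
Anti-diagonal needs 525; the known cells sum to 410, so (1,5) = 115.
Row 1 must total 525; the given cells sum to 370, so (1,1) = 155.
The remaining cell in column 5 is (4,5) = 525 − 395 = 130.
From main diagonal, 525 − (155 + 125 + 95 + 60) gives (4,4) = 90.
The remaining cell in row 4 is (4,1) = 525 − 480 = 45.
Using column 1: 155 + 85 + 45 + 100 + ? → (3,1) = 525 − 385 = 140.
Column 4 needs 525; the known cells sum to 365, so (3,4) = 160.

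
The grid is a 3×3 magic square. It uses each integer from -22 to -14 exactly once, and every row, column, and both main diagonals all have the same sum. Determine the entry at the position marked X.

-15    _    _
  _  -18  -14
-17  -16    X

-21

The entries are -22 through -14, which sum to -162, so each line sums to -162/3 = -54.
The remaining cell in row 2 is (2,1) = -54 − (-32) = -22.
From row 3, -54 − (-17 + (-16)) gives (3,3) = -21.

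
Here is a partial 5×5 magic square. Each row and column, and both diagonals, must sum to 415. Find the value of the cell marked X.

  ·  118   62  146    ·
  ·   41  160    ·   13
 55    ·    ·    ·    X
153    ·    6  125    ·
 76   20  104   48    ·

111

Row 5 needs 415; the known cells sum to 248, so (5,5) = 167.
Column 3: 62 + 160 + 6 + 104 + ? = 415, so (3,3) = 83.
Main diagonal must total 415; the given cells sum to 416, so (1,1) = -1.
Row 1 must total 415; the given cells sum to 325, so (1,5) = 90.
From column 1, 415 − (-1 + 55 + 153 + 76) gives (2,1) = 132.
From row 2, 415 − (132 + 41 + 160 + 13) gives (2,4) = 69.
Column 4: 146 + 69 + 125 + 48 + ? = 415, so (3,4) = 27.
Anti-diagonal: 90 + 69 + 83 + 76 + ? = 415, so (4,2) = 97.
Row 4: 153 + 97 + 6 + 125 + ? = 415, so (4,5) = 34.
The remaining cell in column 2 is (3,2) = 415 − 276 = 139.
The remaining cell in column 5 is (3,5) = 415 − 304 = 111.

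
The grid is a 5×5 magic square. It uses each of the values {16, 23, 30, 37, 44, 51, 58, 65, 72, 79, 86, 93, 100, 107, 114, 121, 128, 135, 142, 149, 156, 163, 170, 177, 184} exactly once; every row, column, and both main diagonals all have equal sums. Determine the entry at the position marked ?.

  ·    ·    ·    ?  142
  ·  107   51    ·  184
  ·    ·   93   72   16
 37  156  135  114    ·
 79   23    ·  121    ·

163

The 25 entries sum to 2500, so each line sums to 2500/5 = 500.
From row 4, 500 − (37 + 156 + 135 + 114) gives (4,5) = 58.
The remaining cell in column 5 is (5,5) = 500 − 400 = 100.
Main diagonal: 107 + 93 + 114 + 100 + ? = 500, so (1,1) = 86.
Using anti-diagonal: 142 + 93 + 156 + 79 + ? → (2,4) = 500 − 470 = 30.
Row 2: 107 + 51 + 30 + 184 + ? = 500, so (2,1) = 128.
Row 5 needs 500; the known cells sum to 323, so (5,3) = 177.
Column 1 needs 500; the known cells sum to 330, so (3,1) = 170.
Column 3 needs 500; the known cells sum to 456, so (1,3) = 44.
Column 4 must total 500; the given cells sum to 337, so (1,4) = 163.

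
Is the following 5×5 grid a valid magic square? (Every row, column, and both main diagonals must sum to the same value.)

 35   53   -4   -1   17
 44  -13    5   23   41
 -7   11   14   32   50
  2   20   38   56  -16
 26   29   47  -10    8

Yes

Row 1: 35 + 53 + (-4) + (-1) + 17 = 100.
Row 2: 44 + (-13) + 5 + 23 + 41 = 100.
Row 3: -7 + 11 + 14 + 32 + 50 = 100.
Row 4: 2 + 20 + 38 + 56 + (-16) = 100.
Row 5: 26 + 29 + 47 + (-10) + 8 = 100.
Column 1: 35 + 44 + (-7) + 2 + 26 = 100.
Column 2: 53 + (-13) + 11 + 20 + 29 = 100.
Column 3: -4 + 5 + 14 + 38 + 47 = 100.
Column 4: -1 + 23 + 32 + 56 + (-10) = 100.
Column 5: 17 + 41 + 50 + (-16) + 8 = 100.
Main diagonal: 35 + (-13) + 14 + 56 + 8 = 100.
Anti-diagonal: 17 + 23 + 14 + 20 + 26 = 100.
All lines sum to 100.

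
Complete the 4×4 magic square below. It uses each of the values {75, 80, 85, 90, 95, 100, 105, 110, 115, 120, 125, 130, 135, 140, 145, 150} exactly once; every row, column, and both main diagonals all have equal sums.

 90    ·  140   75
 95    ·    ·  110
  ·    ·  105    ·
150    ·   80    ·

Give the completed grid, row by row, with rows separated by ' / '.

90 145 140 75 / 95 120 125 110 / 115 100 105 130 / 150 85 80 135

The 16 entries sum to 1800, so each line sums to 1800/4 = 450.
Using row 1: 90 + 140 + 75 + ? → (1,2) = 450 − 305 = 145.
Column 1 must total 450; the given cells sum to 335, so (3,1) = 115.
Column 3 must total 450; the given cells sum to 325, so (2,3) = 125.
Anti-diagonal: 75 + 125 + 150 + ? = 450, so (3,2) = 100.
From row 2, 450 − (95 + 125 + 110) gives (2,2) = 120.
Row 3: 115 + 100 + 105 + ? = 450, so (3,4) = 130.
Column 2: 145 + 120 + 100 + ? = 450, so (4,2) = 85.
Column 4: 75 + 110 + 130 + ? = 450, so (4,4) = 135.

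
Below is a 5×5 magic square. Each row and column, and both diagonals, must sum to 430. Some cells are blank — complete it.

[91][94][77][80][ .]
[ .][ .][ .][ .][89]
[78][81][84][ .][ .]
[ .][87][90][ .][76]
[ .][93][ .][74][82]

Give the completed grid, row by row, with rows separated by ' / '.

91 94 77 80 88 / 97 75 83 86 89 / 78 81 84 92 95 / 79 87 90 98 76 / 85 93 96 74 82

Row 1 needs 430; the known cells sum to 342, so (1,5) = 88.
Column 2 needs 430; the known cells sum to 355, so (2,2) = 75.
Using column 5: 88 + 89 + 76 + 82 + ? → (3,5) = 430 − 335 = 95.
From main diagonal, 430 − (91 + 75 + 84 + 82) gives (4,4) = 98.
Using row 3: 78 + 81 + 84 + 95 + ? → (3,4) = 430 − 338 = 92.
Row 4 must total 430; the given cells sum to 351, so (4,1) = 79.
Column 4 needs 430; the known cells sum to 344, so (2,4) = 86.
Anti-diagonal: 88 + 86 + 84 + 87 + ? = 430, so (5,1) = 85.
Row 5 needs 430; the known cells sum to 334, so (5,3) = 96.
Column 1 needs 430; the known cells sum to 333, so (2,1) = 97.
Column 3: 77 + 84 + 90 + 96 + ? = 430, so (2,3) = 83.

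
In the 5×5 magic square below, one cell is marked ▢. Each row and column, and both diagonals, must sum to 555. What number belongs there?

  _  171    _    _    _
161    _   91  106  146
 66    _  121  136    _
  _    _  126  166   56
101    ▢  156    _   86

Row 2 must total 555; the given cells sum to 504, so (2,2) = 51.
Using column 3: 91 + 121 + 126 + 156 + ? → (1,3) = 555 − 494 = 61.
From main diagonal, 555 − (51 + 121 + 166 + 86) gives (1,1) = 131.
Column 1 needs 555; the known cells sum to 459, so (4,1) = 96.
Row 4 needs 555; the known cells sum to 444, so (4,2) = 111.
Anti-diagonal must total 555; the given cells sum to 439, so (1,5) = 116.
From row 1, 555 − (131 + 171 + 61 + 116) gives (1,4) = 76.
Column 4 must total 555; the given cells sum to 484, so (5,4) = 71.
Column 5 needs 555; the known cells sum to 404, so (3,5) = 151.
Row 3 must total 555; the given cells sum to 474, so (3,2) = 81.
From row 5, 555 − (101 + 156 + 71 + 86) gives (5,2) = 141.

141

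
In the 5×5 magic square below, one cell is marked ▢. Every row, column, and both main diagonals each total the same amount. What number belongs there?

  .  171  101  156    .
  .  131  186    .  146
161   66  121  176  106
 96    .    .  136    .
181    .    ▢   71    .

Row 3 is complete and sums to 630; that is the magic constant.
Using column 4: 156 + 176 + 136 + 71 + ? → (2,4) = 630 − 539 = 91.
Row 2: 131 + 186 + 91 + 146 + ? = 630, so (2,1) = 76.
From column 1, 630 − (76 + 161 + 96 + 181) gives (1,1) = 116.
The remaining cell in main diagonal is (5,5) = 630 − 504 = 126.
Using row 1: 116 + 171 + 101 + 156 + ? → (1,5) = 630 − 544 = 86.
Column 5 must total 630; the given cells sum to 464, so (4,5) = 166.
Using anti-diagonal: 86 + 91 + 121 + 181 + ? → (4,2) = 630 − 479 = 151.
Row 4 must total 630; the given cells sum to 549, so (4,3) = 81.
Column 2: 171 + 131 + 66 + 151 + ? = 630, so (5,2) = 111.
Using column 3: 101 + 186 + 121 + 81 + ? → (5,3) = 630 − 489 = 141.

141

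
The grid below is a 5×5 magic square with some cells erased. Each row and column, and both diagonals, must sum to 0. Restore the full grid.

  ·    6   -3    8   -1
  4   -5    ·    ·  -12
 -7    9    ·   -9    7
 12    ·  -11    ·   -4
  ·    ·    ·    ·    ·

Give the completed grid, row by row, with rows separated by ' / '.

Row 1: 6 + (-3) + 8 + (-1) + ? = 0, so (1,1) = -10.
Row 3: -7 + 9 + (-9) + 7 + ? = 0, so (3,3) = 0.
Column 1 needs 0; the known cells sum to -1, so (5,1) = 1.
From column 5, 0 − (-1 + (-12) + 7 + (-4)) gives (5,5) = 10.
Main diagonal needs 0; the known cells sum to -5, so (4,4) = 5.
Row 4 must total 0; the given cells sum to 2, so (4,2) = -2.
Column 2 must total 0; the given cells sum to 8, so (5,2) = -8.
Using anti-diagonal: -1 + 0 + (-2) + 1 + ? → (2,4) = 0 − (-2) = 2.
Row 2 needs 0; the known cells sum to -11, so (2,3) = 11.
From column 3, 0 − (-3 + 11 + 0 + (-11)) gives (5,3) = 3.
Using column 4: 8 + 2 + (-9) + 5 + ? → (5,4) = 0 − 6 = -6.

-10 6 -3 8 -1 / 4 -5 11 2 -12 / -7 9 0 -9 7 / 12 -2 -11 5 -4 / 1 -8 3 -6 10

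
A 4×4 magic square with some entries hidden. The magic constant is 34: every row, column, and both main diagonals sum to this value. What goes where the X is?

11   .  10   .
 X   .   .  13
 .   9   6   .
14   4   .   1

2

From row 4, 34 − (14 + 4 + 1) gives (4,3) = 15.
Column 3 must total 34; the given cells sum to 31, so (2,3) = 3.
Main diagonal needs 34; the known cells sum to 18, so (2,2) = 16.
Anti-diagonal: 3 + 9 + 14 + ? = 34, so (1,4) = 8.
Row 1 needs 34; the known cells sum to 29, so (1,2) = 5.
From row 2, 34 − (16 + 3 + 13) gives (2,1) = 2.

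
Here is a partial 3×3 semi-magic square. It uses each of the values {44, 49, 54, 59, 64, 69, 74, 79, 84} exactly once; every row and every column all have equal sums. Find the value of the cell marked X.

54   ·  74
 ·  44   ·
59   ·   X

49

The 9 entries sum to 576, so each line sums to 576/3 = 192.
The remaining cell in row 1 is (1,2) = 192 − 128 = 64.
The remaining cell in column 1 is (2,1) = 192 − 113 = 79.
Column 2: 64 + 44 + ? = 192, so (3,2) = 84.
Row 2: 79 + 44 + ? = 192, so (2,3) = 69.
Row 3 needs 192; the known cells sum to 143, so (3,3) = 49.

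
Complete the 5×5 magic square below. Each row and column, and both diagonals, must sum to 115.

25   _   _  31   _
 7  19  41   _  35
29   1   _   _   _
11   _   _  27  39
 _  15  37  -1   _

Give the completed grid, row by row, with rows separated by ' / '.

Using row 2: 7 + 19 + 41 + 35 + ? → (2,4) = 115 − 102 = 13.
Column 1 needs 115; the known cells sum to 72, so (5,1) = 43.
The remaining cell in column 4 is (3,4) = 115 − 70 = 45.
Using row 5: 43 + 15 + 37 + (-1) + ? → (5,5) = 115 − 94 = 21.
Main diagonal: 25 + 19 + 27 + 21 + ? = 115, so (3,3) = 23.
The remaining cell in row 3 is (3,5) = 115 − 98 = 17.
Column 5: 35 + 17 + 39 + 21 + ? = 115, so (1,5) = 3.
The remaining cell in anti-diagonal is (4,2) = 115 − 82 = 33.
Row 4 must total 115; the given cells sum to 110, so (4,3) = 5.
Column 2: 19 + 1 + 33 + 15 + ? = 115, so (1,2) = 47.
Column 3 needs 115; the known cells sum to 106, so (1,3) = 9.

25 47 9 31 3 / 7 19 41 13 35 / 29 1 23 45 17 / 11 33 5 27 39 / 43 15 37 -1 21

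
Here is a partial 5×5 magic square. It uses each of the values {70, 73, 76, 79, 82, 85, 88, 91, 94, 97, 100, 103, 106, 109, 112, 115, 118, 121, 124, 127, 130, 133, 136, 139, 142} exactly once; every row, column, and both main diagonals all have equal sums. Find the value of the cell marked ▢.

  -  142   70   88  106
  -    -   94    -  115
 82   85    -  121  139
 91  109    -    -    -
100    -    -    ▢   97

79

The 25 entries sum to 2650, so each line sums to 2650/5 = 530.
Row 1: 142 + 70 + 88 + 106 + ? = 530, so (1,1) = 124.
Row 3 must total 530; the given cells sum to 427, so (3,3) = 103.
Using column 1: 124 + 82 + 91 + 100 + ? → (2,1) = 530 − 397 = 133.
From column 5, 530 − (106 + 115 + 139 + 97) gives (4,5) = 73.
Anti-diagonal: 106 + 103 + 109 + 100 + ? = 530, so (2,4) = 112.
From row 2, 530 − (133 + 94 + 112 + 115) gives (2,2) = 76.
From column 2, 530 − (142 + 76 + 85 + 109) gives (5,2) = 118.
Using main diagonal: 124 + 76 + 103 + 97 + ? → (4,4) = 530 − 400 = 130.
Row 4: 91 + 109 + 130 + 73 + ? = 530, so (4,3) = 127.
From column 3, 530 − (70 + 94 + 103 + 127) gives (5,3) = 136.
Using column 4: 88 + 112 + 121 + 130 + ? → (5,4) = 530 − 451 = 79.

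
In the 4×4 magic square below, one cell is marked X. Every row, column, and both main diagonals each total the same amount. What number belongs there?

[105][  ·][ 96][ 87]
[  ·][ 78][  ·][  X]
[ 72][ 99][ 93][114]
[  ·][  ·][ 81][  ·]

Row 3 is complete and sums to 378; that is the magic constant.
Row 1 must total 378; the given cells sum to 288, so (1,2) = 90.
The remaining cell in column 2 is (4,2) = 378 − 267 = 111.
Column 3: 96 + 93 + 81 + ? = 378, so (2,3) = 108.
From main diagonal, 378 − (105 + 78 + 93) gives (4,4) = 102.
Anti-diagonal: 87 + 108 + 99 + ? = 378, so (4,1) = 84.
Using column 1: 105 + 72 + 84 + ? → (2,1) = 378 − 261 = 117.
Column 4: 87 + 114 + 102 + ? = 378, so (2,4) = 75.

75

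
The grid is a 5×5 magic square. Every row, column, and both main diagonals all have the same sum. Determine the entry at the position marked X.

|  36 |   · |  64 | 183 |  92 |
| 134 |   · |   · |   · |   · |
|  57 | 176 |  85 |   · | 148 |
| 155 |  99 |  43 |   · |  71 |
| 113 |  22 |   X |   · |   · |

Column 1 is complete and sums to 495; that is the magic constant.
Using row 1: 36 + 64 + 183 + 92 + ? → (1,2) = 495 − 375 = 120.
The remaining cell in row 3 is (3,4) = 495 − 466 = 29.
The remaining cell in row 4 is (4,4) = 495 − 368 = 127.
Column 2 must total 495; the given cells sum to 417, so (2,2) = 78.
Main diagonal needs 495; the known cells sum to 326, so (5,5) = 169.
Anti-diagonal needs 495; the known cells sum to 389, so (2,4) = 106.
The remaining cell in column 4 is (5,4) = 495 − 445 = 50.
From column 5, 495 − (92 + 148 + 71 + 169) gives (2,5) = 15.
Row 2: 134 + 78 + 106 + 15 + ? = 495, so (2,3) = 162.
The remaining cell in row 5 is (5,3) = 495 − 354 = 141.

141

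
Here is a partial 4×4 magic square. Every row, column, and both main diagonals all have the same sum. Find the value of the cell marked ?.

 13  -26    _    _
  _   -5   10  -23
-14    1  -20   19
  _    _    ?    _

Row 3 is complete and sums to -14; that is the magic constant.
Row 2: -5 + 10 + (-23) + ? = -14, so (2,1) = 4.
Column 1: 13 + 4 + (-14) + ? = -14, so (4,1) = -17.
Using column 2: -26 + (-5) + 1 + ? → (4,2) = -14 − (-30) = 16.
Using main diagonal: 13 + (-5) + (-20) + ? → (4,4) = -14 − (-12) = -2.
Anti-diagonal: 10 + 1 + (-17) + ? = -14, so (1,4) = -8.
Using row 1: 13 + (-26) + (-8) + ? → (1,3) = -14 − (-21) = 7.
The remaining cell in row 4 is (4,3) = -14 − (-3) = -11.

-11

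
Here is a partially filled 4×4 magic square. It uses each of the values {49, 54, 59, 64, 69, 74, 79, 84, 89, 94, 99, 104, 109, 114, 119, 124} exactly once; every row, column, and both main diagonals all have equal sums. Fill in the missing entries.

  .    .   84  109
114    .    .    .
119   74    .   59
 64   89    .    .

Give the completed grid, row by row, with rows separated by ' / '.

49 104 84 109 / 114 79 99 54 / 119 74 94 59 / 64 89 69 124

The 16 entries sum to 1384, so each line sums to 1384/4 = 346.
Row 3: 119 + 74 + 59 + ? = 346, so (3,3) = 94.
Using column 1: 114 + 119 + 64 + ? → (1,1) = 346 − 297 = 49.
From anti-diagonal, 346 − (109 + 74 + 64) gives (2,3) = 99.
From row 1, 346 − (49 + 84 + 109) gives (1,2) = 104.
Using column 2: 104 + 74 + 89 + ? → (2,2) = 346 − 267 = 79.
Column 3 needs 346; the known cells sum to 277, so (4,3) = 69.
The remaining cell in main diagonal is (4,4) = 346 − 222 = 124.
The remaining cell in row 2 is (2,4) = 346 − 292 = 54.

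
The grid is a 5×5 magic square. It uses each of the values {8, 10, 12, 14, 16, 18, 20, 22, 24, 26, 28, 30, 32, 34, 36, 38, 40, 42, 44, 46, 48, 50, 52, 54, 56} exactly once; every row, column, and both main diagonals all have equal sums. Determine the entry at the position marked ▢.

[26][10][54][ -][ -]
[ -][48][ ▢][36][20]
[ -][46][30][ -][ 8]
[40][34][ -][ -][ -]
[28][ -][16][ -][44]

42

The 25 entries sum to 800, so each line sums to 800/5 = 160.
The remaining cell in column 2 is (5,2) = 160 − 138 = 22.
Main diagonal: 26 + 48 + 30 + 44 + ? = 160, so (4,4) = 12.
Anti-diagonal: 36 + 30 + 34 + 28 + ? = 160, so (1,5) = 32.
Row 1 needs 160; the known cells sum to 122, so (1,4) = 38.
The remaining cell in row 5 is (5,4) = 160 − 110 = 50.
Column 4 needs 160; the known cells sum to 136, so (3,4) = 24.
Using column 5: 32 + 20 + 8 + 44 + ? → (4,5) = 160 − 104 = 56.
Row 3 needs 160; the known cells sum to 108, so (3,1) = 52.
From row 4, 160 − (40 + 34 + 12 + 56) gives (4,3) = 18.
Column 1: 26 + 52 + 40 + 28 + ? = 160, so (2,1) = 14.
Column 3 must total 160; the given cells sum to 118, so (2,3) = 42.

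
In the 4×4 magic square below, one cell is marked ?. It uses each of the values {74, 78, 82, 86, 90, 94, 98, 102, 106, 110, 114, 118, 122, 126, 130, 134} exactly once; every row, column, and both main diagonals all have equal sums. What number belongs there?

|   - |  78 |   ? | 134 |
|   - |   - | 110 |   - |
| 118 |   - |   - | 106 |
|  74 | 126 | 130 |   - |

The 16 entries sum to 1664, so each line sums to 1664/4 = 416.
Row 4: 74 + 126 + 130 + ? = 416, so (4,4) = 86.
Column 4 needs 416; the known cells sum to 326, so (2,4) = 90.
Using anti-diagonal: 134 + 110 + 74 + ? → (3,2) = 416 − 318 = 98.
Row 3 must total 416; the given cells sum to 322, so (3,3) = 94.
Column 2: 78 + 98 + 126 + ? = 416, so (2,2) = 114.
The remaining cell in column 3 is (1,3) = 416 − 334 = 82.

82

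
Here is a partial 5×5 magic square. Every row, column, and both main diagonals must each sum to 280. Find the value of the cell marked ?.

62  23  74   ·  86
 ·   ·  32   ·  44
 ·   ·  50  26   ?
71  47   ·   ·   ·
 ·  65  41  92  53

77

The remaining cell in row 1 is (1,4) = 280 − 245 = 35.
Using row 5: 65 + 41 + 92 + 53 + ? → (5,1) = 280 − 251 = 29.
Column 3: 74 + 32 + 50 + 41 + ? = 280, so (4,3) = 83.
Using anti-diagonal: 86 + 50 + 47 + 29 + ? → (2,4) = 280 − 212 = 68.
Using column 4: 35 + 68 + 26 + 92 + ? → (4,4) = 280 − 221 = 59.
Main diagonal must total 280; the given cells sum to 224, so (2,2) = 56.
Using row 2: 56 + 32 + 68 + 44 + ? → (2,1) = 280 − 200 = 80.
Row 4 must total 280; the given cells sum to 260, so (4,5) = 20.
From column 1, 280 − (62 + 80 + 71 + 29) gives (3,1) = 38.
Column 2: 23 + 56 + 47 + 65 + ? = 280, so (3,2) = 89.
Column 5 needs 280; the known cells sum to 203, so (3,5) = 77.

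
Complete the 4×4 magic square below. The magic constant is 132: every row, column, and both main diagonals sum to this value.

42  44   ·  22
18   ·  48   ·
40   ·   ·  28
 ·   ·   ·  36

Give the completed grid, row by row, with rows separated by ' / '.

Row 1: 42 + 44 + 22 + ? = 132, so (1,3) = 24.
Column 1 needs 132; the known cells sum to 100, so (4,1) = 32.
The remaining cell in column 4 is (2,4) = 132 − 86 = 46.
Using anti-diagonal: 22 + 48 + 32 + ? → (3,2) = 132 − 102 = 30.
Row 2 needs 132; the known cells sum to 112, so (2,2) = 20.
Using row 3: 40 + 30 + 28 + ? → (3,3) = 132 − 98 = 34.
The remaining cell in column 2 is (4,2) = 132 − 94 = 38.
The remaining cell in column 3 is (4,3) = 132 − 106 = 26.

42 44 24 22 / 18 20 48 46 / 40 30 34 28 / 32 38 26 36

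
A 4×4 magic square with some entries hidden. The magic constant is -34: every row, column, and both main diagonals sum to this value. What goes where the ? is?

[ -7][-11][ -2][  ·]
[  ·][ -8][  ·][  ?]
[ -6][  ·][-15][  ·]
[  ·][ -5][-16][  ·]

Using row 1: -7 + (-11) + (-2) + ? → (1,4) = -34 − (-20) = -14.
Column 2: -11 + (-8) + (-5) + ? = -34, so (3,2) = -10.
Using column 3: -2 + (-15) + (-16) + ? → (2,3) = -34 − (-33) = -1.
From main diagonal, -34 − (-7 + (-8) + (-15)) gives (4,4) = -4.
Anti-diagonal: -14 + (-1) + (-10) + ? = -34, so (4,1) = -9.
Row 3: -6 + (-10) + (-15) + ? = -34, so (3,4) = -3.
Column 1 needs -34; the known cells sum to -22, so (2,1) = -12.
Using column 4: -14 + (-3) + (-4) + ? → (2,4) = -34 − (-21) = -13.

-13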